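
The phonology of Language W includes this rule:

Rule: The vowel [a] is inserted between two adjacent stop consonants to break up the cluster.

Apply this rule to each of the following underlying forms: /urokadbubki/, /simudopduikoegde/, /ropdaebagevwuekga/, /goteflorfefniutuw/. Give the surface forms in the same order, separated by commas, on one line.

/urokadbubki/: /d/ and /b/ form a stop–stop cluster, so [a] is inserted between them. /b/ and /k/ form a stop–stop cluster, so [a] is inserted between them. → [urokadabubaki].
/simudopduikoegde/: /p/ and /d/ form a stop–stop cluster, so [a] is inserted between them. /g/ and /d/ form a stop–stop cluster, so [a] is inserted between them. → [simudopaduikoegade].
/ropdaebagevwuekga/: /p/ and /d/ form a stop–stop cluster, so [a] is inserted between them. /k/ and /g/ form a stop–stop cluster, so [a] is inserted between them. → [ropadaebagevwuekaga].
/goteflorfefniutuw/: the rule's environment is not met; surfaces unchanged as [goteflorfefniutuw].

urokadabubaki, simudopaduikoegade, ropadaebagevwuekaga, goteflorfefniutuw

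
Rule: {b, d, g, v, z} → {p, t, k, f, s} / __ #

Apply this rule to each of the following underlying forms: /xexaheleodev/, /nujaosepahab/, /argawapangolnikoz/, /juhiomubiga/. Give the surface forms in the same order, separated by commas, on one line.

xexaheleodef, nujaosepahap, argawapangolnikos, juhiomubiga

/xexaheleodev/: /v/ is a voiced obstruent in word-final position, so it devoices to [f]. → [xexaheleodef].
/nujaosepahab/: /b/ is a voiced obstruent in word-final position, so it devoices to [p]. → [nujaosepahap].
/argawapangolnikoz/: /z/ is a voiced obstruent in word-final position, so it devoices to [s]. → [argawapangolnikos].
/juhiomubiga/: the rule's environment is not met; surfaces unchanged as [juhiomubiga].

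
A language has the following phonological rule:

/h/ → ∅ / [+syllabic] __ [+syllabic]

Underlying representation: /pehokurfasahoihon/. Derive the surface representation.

peokurfasaoion

/h/ occurs between vowels /e/ and /o/, so it deletes.
/h/ occurs between vowels /a/ and /o/, so it deletes.
/h/ occurs between vowels /i/ and /o/, so it deletes.
Surface form: [peokurfasaoion].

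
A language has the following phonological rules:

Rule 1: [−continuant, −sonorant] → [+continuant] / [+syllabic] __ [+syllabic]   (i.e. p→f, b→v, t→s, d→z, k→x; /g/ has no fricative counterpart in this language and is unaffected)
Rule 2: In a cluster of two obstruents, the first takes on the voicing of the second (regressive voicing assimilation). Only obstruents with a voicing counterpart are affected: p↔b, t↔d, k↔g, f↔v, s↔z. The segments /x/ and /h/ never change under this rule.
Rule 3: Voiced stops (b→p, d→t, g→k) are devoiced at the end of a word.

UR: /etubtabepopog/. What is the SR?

esuptavefofok

Rule 1 (intervocalic spirantization): /t/ is a stop between vowels /e/ and /u/, so it spirantizes to the fricative [s]. /b/ is a stop between vowels /a/ and /e/, so it spirantizes to the fricative [v]. /p/ is a stop between vowels /e/ and /o/, so it spirantizes to the fricative [f]. /p/ is a stop between vowels /o/ and /o/, so it spirantizes to the fricative [f]. /etubtabepopog/ → esubtavefofog.
Rule 2 (regressive voicing assimilation): /b/ precedes the voiceless obstruent /t/, so it devoices to [p] by assimilation. /esubtavefofog/ → esuptavefofog.
Rule 3 (final devoicing): /g/ is a voiced stop in word-final position, so it devoices to [k]. /esuptavefofog/ → esuptavefofok.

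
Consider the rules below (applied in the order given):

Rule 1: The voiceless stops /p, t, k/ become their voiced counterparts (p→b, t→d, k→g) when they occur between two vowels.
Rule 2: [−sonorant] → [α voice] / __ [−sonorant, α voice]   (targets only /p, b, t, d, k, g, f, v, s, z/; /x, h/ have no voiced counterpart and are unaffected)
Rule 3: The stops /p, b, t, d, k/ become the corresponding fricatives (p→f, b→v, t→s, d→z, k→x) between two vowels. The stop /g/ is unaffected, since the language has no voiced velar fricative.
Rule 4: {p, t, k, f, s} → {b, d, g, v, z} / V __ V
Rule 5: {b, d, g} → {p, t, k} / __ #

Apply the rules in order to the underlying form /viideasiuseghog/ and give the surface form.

viizeaziuzekhok

Rule 1 (intervocalic voicing): no segment meets the environment; /viideasiuseghog/ is unchanged.
Rule 2 (regressive voicing assimilation): /g/ precedes the voiceless obstruent /h/, so it devoices to [k] by assimilation. /viideasiuseghog/ → viideasiusekhog.
Rule 3 (intervocalic spirantization): /d/ is a stop between vowels /i/ and /e/, so it spirantizes to the fricative [z]. /viideasiusekhog/ → viizeasiusekhog.
Rule 4 (intervocalic voicing): /s/ is a voiceless obstruent between vowels /a/ and /i/, so it voices to [z]. /s/ is a voiceless obstruent between vowels /u/ and /e/, so it voices to [z]. /viizeasiusekhog/ → viizeaziuzekhog.
Rule 5 (final devoicing): /g/ is a voiced stop in word-final position, so it devoices to [k]. /viizeaziuzekhog/ → viizeaziuzekhok.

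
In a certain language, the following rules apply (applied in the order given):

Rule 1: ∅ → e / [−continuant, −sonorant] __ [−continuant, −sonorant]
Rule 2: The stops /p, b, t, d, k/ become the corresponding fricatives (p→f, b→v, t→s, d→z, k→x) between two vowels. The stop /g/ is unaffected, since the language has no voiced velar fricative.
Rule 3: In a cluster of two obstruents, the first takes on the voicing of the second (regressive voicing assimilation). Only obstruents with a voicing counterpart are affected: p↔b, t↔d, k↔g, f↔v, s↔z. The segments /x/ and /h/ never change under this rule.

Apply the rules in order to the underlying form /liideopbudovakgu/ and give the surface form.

liizeofevuzovaxegu

Rule 1 (stop-cluster e-epenthesis): /p/ and /b/ form a stop–stop cluster, so [e] is inserted between them. /k/ and /g/ form a stop–stop cluster, so [e] is inserted between them. /liideopbudovakgu/ → liideopebudovakegu.
Rule 2 (intervocalic spirantization): /d/ is a stop between vowels /i/ and /e/, so it spirantizes to the fricative [z]. /p/ is a stop between vowels /o/ and /e/, so it spirantizes to the fricative [f]. /b/ is a stop between vowels /e/ and /u/, so it spirantizes to the fricative [v]. /d/ is a stop between vowels /u/ and /o/, so it spirantizes to the fricative [z]. /k/ is a stop between vowels /a/ and /e/, so it spirantizes to the fricative [x]. /liideopebudovakegu/ → liizeofevuzovaxegu.
Rule 3 (regressive voicing assimilation): no segment meets the environment; /liizeofevuzovaxegu/ is unchanged.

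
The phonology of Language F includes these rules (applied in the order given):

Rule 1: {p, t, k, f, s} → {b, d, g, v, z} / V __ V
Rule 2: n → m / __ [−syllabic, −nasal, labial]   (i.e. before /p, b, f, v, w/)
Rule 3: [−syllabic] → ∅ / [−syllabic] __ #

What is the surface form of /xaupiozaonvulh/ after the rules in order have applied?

xaubiozaomvul

Rule 1 (intervocalic voicing): /p/ is a voiceless obstruent between vowels /u/ and /i/, so it voices to [b]. /xaupiozaonvulh/ → xaubiozaonvulh.
Rule 2 (nasal place assimilation): /n/ precedes the labial consonant /v/, so it assimilates in place to [m]. /xaubiozaonvulh/ → xaubiozaomvulh.
Rule 3 (final cluster simplification): /h/ is the second consonant of a word-final cluster /lh/, so it deletes. /xaubiozaomvulh/ → xaubiozaomvul.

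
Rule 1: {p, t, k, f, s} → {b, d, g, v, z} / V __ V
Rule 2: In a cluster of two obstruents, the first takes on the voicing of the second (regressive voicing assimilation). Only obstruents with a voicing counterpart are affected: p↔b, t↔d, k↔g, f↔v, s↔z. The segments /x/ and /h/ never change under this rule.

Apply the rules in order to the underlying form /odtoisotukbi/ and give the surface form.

Rule 1 (intervocalic voicing): /s/ is a voiceless obstruent between vowels /i/ and /o/, so it voices to [z]. /t/ is a voiceless obstruent between vowels /o/ and /u/, so it voices to [d]. /odtoisotukbi/ → odtoizodukbi.
Rule 2 (regressive voicing assimilation): /d/ precedes the voiceless obstruent /t/, so it devoices to [t] by assimilation. /k/ precedes the voiced obstruent /b/, so it voices to [g] by assimilation. /odtoizodukbi/ → ottoizodugbi.

ottoizodugbi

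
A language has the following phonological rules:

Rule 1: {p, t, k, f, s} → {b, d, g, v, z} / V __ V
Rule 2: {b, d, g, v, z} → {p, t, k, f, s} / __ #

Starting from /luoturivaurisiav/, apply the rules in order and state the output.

Rule 1 (intervocalic voicing): /t/ is a voiceless obstruent between vowels /o/ and /u/, so it voices to [d]. /s/ is a voiceless obstruent between vowels /i/ and /i/, so it voices to [z]. /luoturivaurisiav/ → luodurivauriziav.
Rule 2 (final devoicing): /v/ is a voiced obstruent in word-final position, so it devoices to [f]. /luodurivauriziav/ → luodurivauriziaf.

luodurivauriziaf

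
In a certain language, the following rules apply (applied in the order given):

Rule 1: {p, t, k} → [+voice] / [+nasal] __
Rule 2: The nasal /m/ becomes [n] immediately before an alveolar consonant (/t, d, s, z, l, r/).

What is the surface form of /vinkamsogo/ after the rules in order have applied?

Rule 1 (post-nasal voicing): /k/ is a voiceless stop immediately after the nasal /n/, so it voices to [g]. /vinkamsogo/ → vingamsogo.
Rule 2 (nasal place assimilation): /m/ precedes the alveolar consonant /s/, so it assimilates in place to [n]. /vingamsogo/ → vingansogo.

vingansogo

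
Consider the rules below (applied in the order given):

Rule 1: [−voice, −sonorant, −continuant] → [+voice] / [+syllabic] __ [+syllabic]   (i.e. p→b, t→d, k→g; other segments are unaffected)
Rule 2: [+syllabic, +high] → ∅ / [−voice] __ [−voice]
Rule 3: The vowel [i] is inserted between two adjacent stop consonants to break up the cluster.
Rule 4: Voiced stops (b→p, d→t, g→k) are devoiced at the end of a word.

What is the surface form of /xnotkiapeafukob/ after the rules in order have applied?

Rule 1 (intervocalic voicing): /p/ is a voiceless stop between vowels /a/ and /e/, so it voices to [b]. /k/ is a voiceless stop between vowels /u/ and /o/, so it voices to [g]. /xnotkiapeafukob/ → xnotkiabeafugob.
Rule 2 (high vowel syncope): no segment meets the environment; /xnotkiabeafugob/ is unchanged.
Rule 3 (stop-cluster i-epenthesis): /t/ and /k/ form a stop–stop cluster, so [i] is inserted between them. /xnotkiabeafugob/ → xnotikiabeafugob.
Rule 4 (final devoicing): /b/ is a voiced stop in word-final position, so it devoices to [p]. /xnotikiabeafugob/ → xnotikiabeafugop.

xnotikiabeafugop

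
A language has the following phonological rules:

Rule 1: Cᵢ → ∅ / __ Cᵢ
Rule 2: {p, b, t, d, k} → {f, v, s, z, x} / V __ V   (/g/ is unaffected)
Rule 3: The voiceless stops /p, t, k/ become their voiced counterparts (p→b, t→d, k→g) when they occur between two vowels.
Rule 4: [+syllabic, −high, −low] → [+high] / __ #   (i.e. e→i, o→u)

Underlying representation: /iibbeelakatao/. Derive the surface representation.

iiveelaxasau

Rule 1 (degemination): /bb/ is a geminate; the first /b/ deletes. /iibbeelakatao/ → iibeelakatao.
Rule 2 (intervocalic spirantization): /b/ is a stop between vowels /i/ and /e/, so it spirantizes to the fricative [v]. /k/ is a stop between vowels /a/ and /a/, so it spirantizes to the fricative [x]. /t/ is a stop between vowels /a/ and /a/, so it spirantizes to the fricative [s]. /iibeelakatao/ → iiveelaxasao.
Rule 3 (intervocalic voicing): no segment meets the environment; /iiveelaxasao/ is unchanged.
Rule 4 (final vowel raising): /o/ is a mid vowel in word-final position, so it raises to [u]. /iiveelaxasao/ → iiveelaxasau.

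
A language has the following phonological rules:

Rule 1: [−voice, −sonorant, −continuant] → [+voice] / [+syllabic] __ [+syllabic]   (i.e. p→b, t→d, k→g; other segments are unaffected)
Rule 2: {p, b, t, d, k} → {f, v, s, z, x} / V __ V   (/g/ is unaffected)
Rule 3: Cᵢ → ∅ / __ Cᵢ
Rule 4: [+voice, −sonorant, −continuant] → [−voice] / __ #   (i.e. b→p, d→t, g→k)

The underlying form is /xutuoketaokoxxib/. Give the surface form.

xuzuogezaogoxip

Rule 1 (intervocalic voicing): /t/ is a voiceless stop between vowels /u/ and /u/, so it voices to [d]. /k/ is a voiceless stop between vowels /o/ and /e/, so it voices to [g]. /t/ is a voiceless stop between vowels /e/ and /a/, so it voices to [d]. /k/ is a voiceless stop between vowels /o/ and /o/, so it voices to [g]. /xutuoketaokoxxib/ → xuduogedaogoxxib.
Rule 2 (intervocalic spirantization): /d/ is a stop between vowels /u/ and /u/, so it spirantizes to the fricative [z]. /d/ is a stop between vowels /e/ and /a/, so it spirantizes to the fricative [z]. /xuduogedaogoxxib/ → xuzuogezaogoxxib.
Rule 3 (degemination): /xx/ is a geminate; the first /x/ deletes. /xuzuogezaogoxxib/ → xuzuogezaogoxib.
Rule 4 (final devoicing): /b/ is a voiced stop in word-final position, so it devoices to [p]. /xuzuogezaogoxib/ → xuzuogezaogoxip.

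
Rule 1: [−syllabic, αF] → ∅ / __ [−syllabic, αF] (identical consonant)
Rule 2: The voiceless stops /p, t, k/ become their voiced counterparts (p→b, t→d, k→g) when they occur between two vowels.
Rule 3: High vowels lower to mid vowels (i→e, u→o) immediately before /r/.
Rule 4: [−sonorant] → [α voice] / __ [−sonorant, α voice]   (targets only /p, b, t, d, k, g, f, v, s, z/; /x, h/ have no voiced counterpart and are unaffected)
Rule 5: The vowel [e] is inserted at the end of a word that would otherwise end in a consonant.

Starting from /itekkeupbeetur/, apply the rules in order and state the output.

idegeubbeedore

Rule 1 (degemination): /kk/ is a geminate; the first /k/ deletes. /itekkeupbeetur/ → itekeupbeetur.
Rule 2 (intervocalic voicing): /t/ is a voiceless stop between vowels /i/ and /e/, so it voices to [d]. /k/ is a voiceless stop between vowels /e/ and /e/, so it voices to [g]. /t/ is a voiceless stop between vowels /e/ and /u/, so it voices to [d]. /itekeupbeetur/ → idegeupbeedur.
Rule 3 (pre-rhotic lowering): /u/ is a high vowel immediately before /r/, so it lowers to [o]. /idegeupbeedur/ → idegeupbeedor.
Rule 4 (regressive voicing assimilation): /p/ precedes the voiced obstruent /b/, so it voices to [b] by assimilation. /idegeupbeedor/ → idegeubbeedor.
Rule 5 (final e-epenthesis): the form ends in the consonant /r/, so [e] is inserted word-finally. /idegeubbeedor/ → idegeubbeedore.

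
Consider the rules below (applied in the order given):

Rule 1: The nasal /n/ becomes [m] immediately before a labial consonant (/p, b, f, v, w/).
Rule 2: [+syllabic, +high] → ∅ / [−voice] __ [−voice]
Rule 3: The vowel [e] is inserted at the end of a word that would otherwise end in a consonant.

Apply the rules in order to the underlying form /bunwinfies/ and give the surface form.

bumwimfiese

Rule 1 (nasal place assimilation): /n/ precedes the labial consonant /w/, so it assimilates in place to [m]. /n/ precedes the labial consonant /f/, so it assimilates in place to [m]. /bunwinfies/ → bumwimfies.
Rule 2 (high vowel syncope): no segment meets the environment; /bumwimfies/ is unchanged.
Rule 3 (final e-epenthesis): the form ends in the consonant /s/, so [e] is inserted word-finally. /bumwimfies/ → bumwimfiese.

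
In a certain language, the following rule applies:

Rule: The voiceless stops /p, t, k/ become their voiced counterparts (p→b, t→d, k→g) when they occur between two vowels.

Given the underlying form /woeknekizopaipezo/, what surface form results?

woeknegizobaibezo

/k/ is a voiceless stop between vowels /e/ and /i/, so it voices to [g].
/p/ is a voiceless stop between vowels /o/ and /a/, so it voices to [b].
/p/ is a voiceless stop between vowels /i/ and /e/, so it voices to [b].
The other instance of /k/ does not occur in the required environment and remains unchanged.
Surface form: [woeknegizobaibezo].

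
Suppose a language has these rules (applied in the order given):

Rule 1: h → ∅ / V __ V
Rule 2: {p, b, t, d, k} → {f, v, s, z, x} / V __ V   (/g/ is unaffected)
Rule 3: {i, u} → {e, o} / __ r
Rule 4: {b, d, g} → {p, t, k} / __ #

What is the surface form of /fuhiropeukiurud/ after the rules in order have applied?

Rule 1 (intervocalic h-deletion): /h/ occurs between vowels /u/ and /i/, so it deletes. /fuhiropeukiurud/ → fuiropeukiurud.
Rule 2 (intervocalic spirantization): /p/ is a stop between vowels /o/ and /e/, so it spirantizes to the fricative [f]. /k/ is a stop between vowels /u/ and /i/, so it spirantizes to the fricative [x]. /fuiropeukiurud/ → fuirofeuxiurud.
Rule 3 (pre-rhotic lowering): /i/ is a high vowel immediately before /r/, so it lowers to [e]. /u/ is a high vowel immediately before /r/, so it lowers to [o]. /fuirofeuxiurud/ → fuerofeuxiorud.
Rule 4 (final devoicing): /d/ is a voiced stop in word-final position, so it devoices to [t]. /fuerofeuxiorud/ → fuerofeuxiorut.

fuerofeuxiorut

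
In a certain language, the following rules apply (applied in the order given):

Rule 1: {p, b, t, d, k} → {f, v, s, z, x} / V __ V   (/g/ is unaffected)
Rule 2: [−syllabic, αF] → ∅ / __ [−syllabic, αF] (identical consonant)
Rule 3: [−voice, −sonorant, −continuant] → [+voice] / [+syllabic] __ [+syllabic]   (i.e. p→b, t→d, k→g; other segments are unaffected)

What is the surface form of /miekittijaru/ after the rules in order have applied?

Rule 1 (intervocalic spirantization): /k/ is a stop between vowels /e/ and /i/, so it spirantizes to the fricative [x]. /miekittijaru/ → miexittijaru.
Rule 2 (degemination): /tt/ is a geminate; the first /t/ deletes. /miexittijaru/ → miexitijaru.
Rule 3 (intervocalic voicing): /t/ is a voiceless stop between vowels /i/ and /i/, so it voices to [d]. /miexitijaru/ → miexidijaru.

miexidijaru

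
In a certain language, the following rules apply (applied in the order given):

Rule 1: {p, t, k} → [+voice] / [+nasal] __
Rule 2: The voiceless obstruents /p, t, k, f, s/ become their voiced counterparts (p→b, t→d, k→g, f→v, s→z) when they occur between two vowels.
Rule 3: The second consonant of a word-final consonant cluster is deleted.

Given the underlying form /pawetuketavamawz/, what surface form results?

pawedugedavamaw

Rule 1 (post-nasal voicing): no segment meets the environment; /pawetuketavamawz/ is unchanged.
Rule 2 (intervocalic voicing): /t/ is a voiceless obstruent between vowels /e/ and /u/, so it voices to [d]. /k/ is a voiceless obstruent between vowels /u/ and /e/, so it voices to [g]. /t/ is a voiceless obstruent between vowels /e/ and /a/, so it voices to [d]. /pawetuketavamawz/ → pawedugedavamawz.
Rule 3 (final cluster simplification): /z/ is the second consonant of a word-final cluster /wz/, so it deletes. /pawedugedavamawz/ → pawedugedavamaw.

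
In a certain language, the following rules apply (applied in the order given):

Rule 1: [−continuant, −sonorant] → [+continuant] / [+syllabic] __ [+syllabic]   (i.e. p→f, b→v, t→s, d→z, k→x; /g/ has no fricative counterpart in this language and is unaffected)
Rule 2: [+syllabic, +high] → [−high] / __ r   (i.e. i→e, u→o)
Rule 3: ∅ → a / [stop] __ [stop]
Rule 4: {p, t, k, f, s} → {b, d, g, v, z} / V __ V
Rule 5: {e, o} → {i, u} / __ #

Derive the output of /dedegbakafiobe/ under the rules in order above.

dezegabaxaviovi

Rule 1 (intervocalic spirantization): /d/ is a stop between vowels /e/ and /e/, so it spirantizes to the fricative [z]. /k/ is a stop between vowels /a/ and /a/, so it spirantizes to the fricative [x]. /b/ is a stop between vowels /o/ and /e/, so it spirantizes to the fricative [v]. /dedegbakafiobe/ → dezegbaxafiove.
Rule 2 (pre-rhotic lowering): no segment meets the environment; /dezegbaxafiove/ is unchanged.
Rule 3 (stop-cluster a-epenthesis): /g/ and /b/ form a stop–stop cluster, so [a] is inserted between them. /dezegbaxafiove/ → dezegabaxafiove.
Rule 4 (intervocalic voicing): /f/ is a voiceless obstruent between vowels /a/ and /i/, so it voices to [v]. /dezegabaxafiove/ → dezegabaxaviove.
Rule 5 (final vowel raising): /e/ is a mid vowel in word-final position, so it raises to [i]. /dezegabaxaviove/ → dezegabaxaviovi.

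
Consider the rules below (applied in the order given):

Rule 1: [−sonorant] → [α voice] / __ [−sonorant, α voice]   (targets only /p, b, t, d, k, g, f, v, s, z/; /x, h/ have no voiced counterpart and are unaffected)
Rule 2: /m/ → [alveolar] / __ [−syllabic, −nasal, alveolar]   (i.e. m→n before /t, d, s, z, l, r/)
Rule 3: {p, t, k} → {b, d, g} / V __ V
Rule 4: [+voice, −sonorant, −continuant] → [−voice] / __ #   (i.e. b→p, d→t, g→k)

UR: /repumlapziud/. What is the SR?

rebunlabziut

Rule 1 (regressive voicing assimilation): /p/ precedes the voiced obstruent /z/, so it voices to [b] by assimilation. /repumlapziud/ → repumlabziud.
Rule 2 (nasal place assimilation): /m/ precedes the alveolar consonant /l/, so it assimilates in place to [n]. /repumlabziud/ → repunlabziud.
Rule 3 (intervocalic voicing): /p/ is a voiceless stop between vowels /e/ and /u/, so it voices to [b]. /repunlabziud/ → rebunlabziud.
Rule 4 (final devoicing): /d/ is a voiced stop in word-final position, so it devoices to [t]. /rebunlabziud/ → rebunlabziut.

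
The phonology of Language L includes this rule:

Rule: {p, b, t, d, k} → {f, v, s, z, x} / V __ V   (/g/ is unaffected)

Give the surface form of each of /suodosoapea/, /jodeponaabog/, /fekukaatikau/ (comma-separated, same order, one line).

/suodosoapea/: /d/ is a stop between vowels /o/ and /o/, so it spirantizes to the fricative [z]. /p/ is a stop between vowels /a/ and /e/, so it spirantizes to the fricative [f]. → [suozosoafea].
/jodeponaabog/: /d/ is a stop between vowels /o/ and /e/, so it spirantizes to the fricative [z]. /p/ is a stop between vowels /e/ and /o/, so it spirantizes to the fricative [f]. /b/ is a stop between vowels /a/ and /o/, so it spirantizes to the fricative [v]. → [jozefonaavog].
/fekukaatikau/: /k/ is a stop between vowels /e/ and /u/, so it spirantizes to the fricative [x]. /k/ is a stop between vowels /u/ and /a/, so it spirantizes to the fricative [x]. /t/ is a stop between vowels /a/ and /i/, so it spirantizes to the fricative [s]. /k/ is a stop between vowels /i/ and /a/, so it spirantizes to the fricative [x]. → [fexuxaasixau].

suozosoafea, jozefonaavog, fexuxaasixau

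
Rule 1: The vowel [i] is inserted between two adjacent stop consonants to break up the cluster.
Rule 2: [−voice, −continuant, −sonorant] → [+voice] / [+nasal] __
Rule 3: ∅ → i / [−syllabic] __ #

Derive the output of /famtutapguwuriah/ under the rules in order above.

Rule 1 (stop-cluster i-epenthesis): /p/ and /g/ form a stop–stop cluster, so [i] is inserted between them. /famtutapguwuriah/ → famtutapiguwuriah.
Rule 2 (post-nasal voicing): /t/ is a voiceless stop immediately after the nasal /m/, so it voices to [d]. /famtutapiguwuriah/ → famdutapiguwuriah.
Rule 3 (final i-epenthesis): the form ends in the consonant /h/, so [i] is inserted word-finally. /famdutapiguwuriah/ → famdutapiguwuriahi.

famdutapiguwuriahi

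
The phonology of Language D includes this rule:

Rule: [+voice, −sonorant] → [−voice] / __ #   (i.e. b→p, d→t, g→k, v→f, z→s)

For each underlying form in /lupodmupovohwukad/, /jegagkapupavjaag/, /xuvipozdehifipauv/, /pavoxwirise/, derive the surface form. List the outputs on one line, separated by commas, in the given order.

lupodmupovohwukat, jegagkapupavjaak, xuvipozdehifipauf, pavoxwirise

/lupodmupovohwukad/: /d/ is a voiced obstruent in word-final position, so it devoices to [t]. → [lupodmupovohwukat].
/jegagkapupavjaag/: /g/ is a voiced obstruent in word-final position, so it devoices to [k]. → [jegagkapupavjaak].
/xuvipozdehifipauv/: /v/ is a voiced obstruent in word-final position, so it devoices to [f]. → [xuvipozdehifipauf].
/pavoxwirise/: the rule's environment is not met; surfaces unchanged as [pavoxwirise].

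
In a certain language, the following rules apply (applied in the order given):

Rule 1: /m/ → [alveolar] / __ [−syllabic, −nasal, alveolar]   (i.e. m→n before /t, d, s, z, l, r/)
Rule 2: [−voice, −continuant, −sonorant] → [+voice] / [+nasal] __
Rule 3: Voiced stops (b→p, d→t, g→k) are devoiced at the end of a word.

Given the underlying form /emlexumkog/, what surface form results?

enlexumgok

Rule 1 (nasal place assimilation): /m/ precedes the alveolar consonant /l/, so it assimilates in place to [n]. /emlexumkog/ → enlexumkog.
Rule 2 (post-nasal voicing): /k/ is a voiceless stop immediately after the nasal /m/, so it voices to [g]. /enlexumkog/ → enlexumgog.
Rule 3 (final devoicing): /g/ is a voiced stop in word-final position, so it devoices to [k]. /enlexumgog/ → enlexumgok.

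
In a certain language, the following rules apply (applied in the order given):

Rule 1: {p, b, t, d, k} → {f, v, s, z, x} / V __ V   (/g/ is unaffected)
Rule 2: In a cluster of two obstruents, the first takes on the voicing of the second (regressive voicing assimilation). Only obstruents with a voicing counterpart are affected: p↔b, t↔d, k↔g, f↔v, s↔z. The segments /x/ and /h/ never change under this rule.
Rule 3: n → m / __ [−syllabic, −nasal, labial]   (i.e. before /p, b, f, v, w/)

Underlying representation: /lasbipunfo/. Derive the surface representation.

lazbifumfo

Rule 1 (intervocalic spirantization): /p/ is a stop between vowels /i/ and /u/, so it spirantizes to the fricative [f]. /lasbipunfo/ → lasbifunfo.
Rule 2 (regressive voicing assimilation): /s/ precedes the voiced obstruent /b/, so it voices to [z] by assimilation. /lasbifunfo/ → lazbifunfo.
Rule 3 (nasal place assimilation): /n/ precedes the labial consonant /f/, so it assimilates in place to [m]. /lazbifunfo/ → lazbifumfo.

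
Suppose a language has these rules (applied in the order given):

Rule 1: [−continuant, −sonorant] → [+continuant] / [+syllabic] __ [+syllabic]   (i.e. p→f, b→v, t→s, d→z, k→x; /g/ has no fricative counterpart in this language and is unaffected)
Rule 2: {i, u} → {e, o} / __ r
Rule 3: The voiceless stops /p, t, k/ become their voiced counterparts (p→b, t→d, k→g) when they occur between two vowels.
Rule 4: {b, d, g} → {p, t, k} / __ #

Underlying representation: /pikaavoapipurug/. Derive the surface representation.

Rule 1 (intervocalic spirantization): /k/ is a stop between vowels /i/ and /a/, so it spirantizes to the fricative [x]. /p/ is a stop between vowels /a/ and /i/, so it spirantizes to the fricative [f]. /p/ is a stop between vowels /i/ and /u/, so it spirantizes to the fricative [f]. /pikaavoapipurug/ → pixaavoafifurug.
Rule 2 (pre-rhotic lowering): /u/ is a high vowel immediately before /r/, so it lowers to [o]. /pixaavoafifurug/ → pixaavoafiforug.
Rule 3 (intervocalic voicing): no segment meets the environment; /pixaavoafiforug/ is unchanged.
Rule 4 (final devoicing): /g/ is a voiced stop in word-final position, so it devoices to [k]. /pixaavoafiforug/ → pixaavoafiforuk.

pixaavoafiforuk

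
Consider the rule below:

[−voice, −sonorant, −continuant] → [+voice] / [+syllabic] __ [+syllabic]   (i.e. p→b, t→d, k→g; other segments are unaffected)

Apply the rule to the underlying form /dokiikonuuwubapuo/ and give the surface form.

dogiigonuuwubabuo

/k/ is a voiceless stop between vowels /o/ and /i/, so it voices to [g].
/k/ is a voiceless stop between vowels /i/ and /o/, so it voices to [g].
/p/ is a voiceless stop between vowels /a/ and /u/, so it voices to [b].
Surface form: [dogiigonuuwubabuo].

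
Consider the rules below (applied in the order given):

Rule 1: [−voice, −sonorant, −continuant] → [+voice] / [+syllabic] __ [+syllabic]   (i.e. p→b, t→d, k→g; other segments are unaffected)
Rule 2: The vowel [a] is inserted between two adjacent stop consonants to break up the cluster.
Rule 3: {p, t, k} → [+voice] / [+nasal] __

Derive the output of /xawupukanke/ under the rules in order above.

Rule 1 (intervocalic voicing): /p/ is a voiceless stop between vowels /u/ and /u/, so it voices to [b]. /k/ is a voiceless stop between vowels /u/ and /a/, so it voices to [g]. /xawupukanke/ → xawubuganke.
Rule 2 (stop-cluster a-epenthesis): no segment meets the environment; /xawubuganke/ is unchanged.
Rule 3 (post-nasal voicing): /k/ is a voiceless stop immediately after the nasal /n/, so it voices to [g]. /xawubuganke/ → xawubugange.

xawubugange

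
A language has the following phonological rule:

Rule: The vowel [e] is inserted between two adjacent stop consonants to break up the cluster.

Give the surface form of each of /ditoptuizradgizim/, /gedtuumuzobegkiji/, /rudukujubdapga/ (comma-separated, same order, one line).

/ditoptuizradgizim/: /p/ and /t/ form a stop–stop cluster, so [e] is inserted between them. /d/ and /g/ form a stop–stop cluster, so [e] is inserted between them. → [ditopetuizradegizim].
/gedtuumuzobegkiji/: /d/ and /t/ form a stop–stop cluster, so [e] is inserted between them. /g/ and /k/ form a stop–stop cluster, so [e] is inserted between them. → [gedetuumuzobegekiji].
/rudukujubdapga/: /b/ and /d/ form a stop–stop cluster, so [e] is inserted between them. /p/ and /g/ form a stop–stop cluster, so [e] is inserted between them. → [rudukujubedapega].

ditopetuizradegizim, gedetuumuzobegekiji, rudukujubedapega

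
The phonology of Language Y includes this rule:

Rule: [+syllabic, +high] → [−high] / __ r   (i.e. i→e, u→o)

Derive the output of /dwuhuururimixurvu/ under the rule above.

/u/ is a high vowel immediately before /r/, so it lowers to [o].
/u/ is a high vowel immediately before /r/, so it lowers to [o].
/u/ is a high vowel immediately before /r/, so it lowers to [o].
The other instances of /u/, /i/ do not occur in the required environment and remain unchanged.
Surface form: [dwuhuororimixorvu].

dwuhuororimixorvu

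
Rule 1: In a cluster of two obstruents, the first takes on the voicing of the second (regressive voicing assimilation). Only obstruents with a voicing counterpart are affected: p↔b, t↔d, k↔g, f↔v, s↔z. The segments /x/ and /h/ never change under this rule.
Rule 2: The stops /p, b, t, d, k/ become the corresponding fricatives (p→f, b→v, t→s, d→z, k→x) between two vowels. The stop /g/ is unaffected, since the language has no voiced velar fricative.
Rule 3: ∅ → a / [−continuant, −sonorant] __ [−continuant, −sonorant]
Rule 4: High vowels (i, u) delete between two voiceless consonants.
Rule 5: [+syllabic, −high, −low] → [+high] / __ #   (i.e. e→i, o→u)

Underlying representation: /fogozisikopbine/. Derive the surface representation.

Rule 1 (regressive voicing assimilation): /p/ precedes the voiced obstruent /b/, so it voices to [b] by assimilation. /fogozisikopbine/ → fogozisikobbine.
Rule 2 (intervocalic spirantization): /k/ is a stop between vowels /i/ and /o/, so it spirantizes to the fricative [x]. /fogozisikobbine/ → fogozisixobbine.
Rule 3 (stop-cluster a-epenthesis): /b/ and /b/ form a stop–stop cluster, so [a] is inserted between them. /fogozisixobbine/ → fogozisixobabine.
Rule 4 (high vowel syncope): /i/ is a high vowel flanked by voiceless consonants /s/ and /x/, so it deletes. /fogozisixobabine/ → fogozisxobabine.
Rule 5 (final vowel raising): /e/ is a mid vowel in word-final position, so it raises to [i]. /fogozisxobabine/ → fogozisxobabini.

fogozisxobabini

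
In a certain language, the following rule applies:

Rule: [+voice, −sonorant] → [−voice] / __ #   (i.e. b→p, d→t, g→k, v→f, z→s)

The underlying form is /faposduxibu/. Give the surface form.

No segment of /faposduxibu/ meets the structural description of the rule, so the form surfaces unchanged.

faposduxibu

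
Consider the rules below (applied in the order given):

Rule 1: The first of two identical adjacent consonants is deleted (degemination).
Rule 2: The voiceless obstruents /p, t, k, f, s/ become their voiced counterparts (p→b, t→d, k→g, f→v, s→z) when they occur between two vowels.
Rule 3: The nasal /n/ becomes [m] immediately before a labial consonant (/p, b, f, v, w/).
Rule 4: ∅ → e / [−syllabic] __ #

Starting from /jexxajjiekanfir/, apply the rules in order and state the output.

Rule 1 (degemination): /xx/ is a geminate; the first /x/ deletes. /jj/ is a geminate; the first /j/ deletes. /jexxajjiekanfir/ → jexajiekanfir.
Rule 2 (intervocalic voicing): /k/ is a voiceless obstruent between vowels /e/ and /a/, so it voices to [g]. /jexajiekanfir/ → jexajieganfir.
Rule 3 (nasal place assimilation): /n/ precedes the labial consonant /f/, so it assimilates in place to [m]. /jexajieganfir/ → jexajiegamfir.
Rule 4 (final e-epenthesis): the form ends in the consonant /r/, so [e] is inserted word-finally. /jexajiegamfir/ → jexajiegamfire.

jexajiegamfire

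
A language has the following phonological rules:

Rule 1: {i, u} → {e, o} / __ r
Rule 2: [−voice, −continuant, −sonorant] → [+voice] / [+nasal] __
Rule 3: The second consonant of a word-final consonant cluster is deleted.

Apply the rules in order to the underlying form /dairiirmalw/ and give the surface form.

daeriermal

Rule 1 (pre-rhotic lowering): /i/ is a high vowel immediately before /r/, so it lowers to [e]. /i/ is a high vowel immediately before /r/, so it lowers to [e]. /dairiirmalw/ → daeriermalw.
Rule 2 (post-nasal voicing): no segment meets the environment; /daeriermalw/ is unchanged.
Rule 3 (final cluster simplification): /w/ is the second consonant of a word-final cluster /lw/, so it deletes. /daeriermalw/ → daeriermal.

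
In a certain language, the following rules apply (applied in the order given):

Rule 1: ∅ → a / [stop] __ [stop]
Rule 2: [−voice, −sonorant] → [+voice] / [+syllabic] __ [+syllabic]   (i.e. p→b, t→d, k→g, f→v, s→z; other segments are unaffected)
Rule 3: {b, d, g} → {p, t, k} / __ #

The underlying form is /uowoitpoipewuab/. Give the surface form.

Rule 1 (stop-cluster a-epenthesis): /t/ and /p/ form a stop–stop cluster, so [a] is inserted between them. /uowoitpoipewuab/ → uowoitapoipewuab.
Rule 2 (intervocalic voicing): /t/ is a voiceless obstruent between vowels /i/ and /a/, so it voices to [d]. /p/ is a voiceless obstruent between vowels /a/ and /o/, so it voices to [b]. /p/ is a voiceless obstruent between vowels /i/ and /e/, so it voices to [b]. /uowoitapoipewuab/ → uowoidaboibewuab.
Rule 3 (final devoicing): /b/ is a voiced stop in word-final position, so it devoices to [p]. /uowoidaboibewuab/ → uowoidaboibewuap.

uowoidaboibewuap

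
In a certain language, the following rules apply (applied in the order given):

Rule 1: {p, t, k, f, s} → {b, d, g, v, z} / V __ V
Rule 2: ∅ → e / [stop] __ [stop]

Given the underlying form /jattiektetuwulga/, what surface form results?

jatetieketeduwulga

Rule 1 (intervocalic voicing): /t/ is a voiceless obstruent between vowels /e/ and /u/, so it voices to [d]. /jattiektetuwulga/ → jattiekteduwulga.
Rule 2 (stop-cluster e-epenthesis): /t/ and /t/ form a stop–stop cluster, so [e] is inserted between them. /k/ and /t/ form a stop–stop cluster, so [e] is inserted between them. /jattiekteduwulga/ → jatetieketeduwulga.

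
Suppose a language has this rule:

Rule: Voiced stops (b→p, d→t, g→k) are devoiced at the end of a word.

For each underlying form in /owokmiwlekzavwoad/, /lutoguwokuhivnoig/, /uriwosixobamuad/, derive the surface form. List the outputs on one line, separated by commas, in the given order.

owokmiwlekzavwoat, lutoguwokuhivnoik, uriwosixobamuat

/owokmiwlekzavwoad/: /d/ is a voiced stop in word-final position, so it devoices to [t]. → [owokmiwlekzavwoat].
/lutoguwokuhivnoig/: /g/ is a voiced stop in word-final position, so it devoices to [k]. → [lutoguwokuhivnoik].
/uriwosixobamuad/: /d/ is a voiced stop in word-final position, so it devoices to [t]. → [uriwosixobamuat].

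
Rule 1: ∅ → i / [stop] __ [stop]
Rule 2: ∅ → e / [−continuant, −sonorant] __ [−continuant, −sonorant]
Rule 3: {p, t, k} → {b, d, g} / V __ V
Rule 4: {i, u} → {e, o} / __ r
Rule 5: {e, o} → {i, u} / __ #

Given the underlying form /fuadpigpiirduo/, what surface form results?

Rule 1 (stop-cluster i-epenthesis): /d/ and /p/ form a stop–stop cluster, so [i] is inserted between them. /g/ and /p/ form a stop–stop cluster, so [i] is inserted between them. /fuadpigpiirduo/ → fuadipigipiirduo.
Rule 2 (stop-cluster e-epenthesis): no segment meets the environment; /fuadipigipiirduo/ is unchanged.
Rule 3 (intervocalic voicing): /p/ is a voiceless stop between vowels /i/ and /i/, so it voices to [b]. /p/ is a voiceless stop between vowels /i/ and /i/, so it voices to [b]. /fuadipigipiirduo/ → fuadibigibiirduo.
Rule 4 (pre-rhotic lowering): /i/ is a high vowel immediately before /r/, so it lowers to [e]. /fuadibigibiirduo/ → fuadibigibierduo.
Rule 5 (final vowel raising): /o/ is a mid vowel in word-final position, so it raises to [u]. /fuadibigibierduo/ → fuadibigibierduu.

fuadibigibierduu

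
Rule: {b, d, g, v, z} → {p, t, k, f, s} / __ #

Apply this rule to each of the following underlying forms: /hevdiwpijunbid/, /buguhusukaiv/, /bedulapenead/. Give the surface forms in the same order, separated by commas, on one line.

/hevdiwpijunbid/: /d/ is a voiced obstruent in word-final position, so it devoices to [t]. → [hevdiwpijunbit].
/buguhusukaiv/: /v/ is a voiced obstruent in word-final position, so it devoices to [f]. → [buguhusukaif].
/bedulapenead/: /d/ is a voiced obstruent in word-final position, so it devoices to [t]. → [bedulapeneat].

hevdiwpijunbit, buguhusukaif, bedulapeneat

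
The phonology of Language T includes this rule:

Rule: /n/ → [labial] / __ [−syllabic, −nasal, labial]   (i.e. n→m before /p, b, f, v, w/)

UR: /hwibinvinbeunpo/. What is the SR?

hwibimvimbeumpo

/n/ precedes the labial consonant /v/, so it assimilates in place to [m].
/n/ precedes the labial consonant /b/, so it assimilates in place to [m].
/n/ precedes the labial consonant /p/, so it assimilates in place to [m].
Surface form: [hwibimvimbeumpo].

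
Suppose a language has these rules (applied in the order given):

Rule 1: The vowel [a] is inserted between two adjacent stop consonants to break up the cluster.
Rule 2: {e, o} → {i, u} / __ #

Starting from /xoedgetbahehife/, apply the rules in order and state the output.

Rule 1 (stop-cluster a-epenthesis): /d/ and /g/ form a stop–stop cluster, so [a] is inserted between them. /t/ and /b/ form a stop–stop cluster, so [a] is inserted between them. /xoedgetbahehife/ → xoedagetabahehife.
Rule 2 (final vowel raising): /e/ is a mid vowel in word-final position, so it raises to [i]. /xoedagetabahehife/ → xoedagetabahehifi.

xoedagetabahehifi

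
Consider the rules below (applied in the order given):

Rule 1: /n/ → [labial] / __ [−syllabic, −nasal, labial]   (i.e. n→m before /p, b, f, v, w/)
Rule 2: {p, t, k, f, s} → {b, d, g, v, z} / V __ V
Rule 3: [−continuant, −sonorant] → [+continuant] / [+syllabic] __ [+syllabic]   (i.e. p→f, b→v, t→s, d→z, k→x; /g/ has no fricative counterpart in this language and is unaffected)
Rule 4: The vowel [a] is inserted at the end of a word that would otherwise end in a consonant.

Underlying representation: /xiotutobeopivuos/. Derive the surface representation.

xiozuzoveovivuosa

Rule 1 (nasal place assimilation): no segment meets the environment; /xiotutobeopivuos/ is unchanged.
Rule 2 (intervocalic voicing): /t/ is a voiceless obstruent between vowels /o/ and /u/, so it voices to [d]. /t/ is a voiceless obstruent between vowels /u/ and /o/, so it voices to [d]. /p/ is a voiceless obstruent between vowels /o/ and /i/, so it voices to [b]. /xiotutobeopivuos/ → xiodudobeobivuos.
Rule 3 (intervocalic spirantization): /d/ is a stop between vowels /o/ and /u/, so it spirantizes to the fricative [z]. /d/ is a stop between vowels /u/ and /o/, so it spirantizes to the fricative [z]. /b/ is a stop between vowels /o/ and /e/, so it spirantizes to the fricative [v]. /b/ is a stop between vowels /o/ and /i/, so it spirantizes to the fricative [v]. /xiodudobeobivuos/ → xiozuzoveovivuos.
Rule 4 (final a-epenthesis): the form ends in the consonant /s/, so [a] is inserted word-finally. /xiozuzoveovivuos/ → xiozuzoveovivuosa.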